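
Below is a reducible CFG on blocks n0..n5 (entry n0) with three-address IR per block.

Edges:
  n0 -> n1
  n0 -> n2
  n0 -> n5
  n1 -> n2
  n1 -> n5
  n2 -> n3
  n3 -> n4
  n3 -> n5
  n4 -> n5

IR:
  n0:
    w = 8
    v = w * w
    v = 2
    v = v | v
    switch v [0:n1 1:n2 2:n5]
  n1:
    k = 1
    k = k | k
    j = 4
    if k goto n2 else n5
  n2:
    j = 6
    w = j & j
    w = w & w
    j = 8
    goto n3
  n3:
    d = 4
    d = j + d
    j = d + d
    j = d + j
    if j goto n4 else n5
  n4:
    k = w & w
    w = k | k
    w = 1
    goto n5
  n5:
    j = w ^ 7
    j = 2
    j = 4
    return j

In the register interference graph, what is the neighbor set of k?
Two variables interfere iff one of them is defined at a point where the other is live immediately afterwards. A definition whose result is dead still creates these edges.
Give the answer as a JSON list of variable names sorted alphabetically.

Answer: ["j", "w"]

Analysis:
Per-block:
  n0: def={v,w} ue=∅
  n1: def={j,k} ue=∅
  n2: def={j,w} ue=∅
  n3: def={d,j} ue={j}
  n4: def={k,w} ue={w}
  n5: def={j} ue={w}

Backward fixpoint:
  live n0: ∅→{w}
  live n1: {w}→{w}
  live n2: ∅→{j,w}
  live n3: {j,w}→{w}
  live n4: {w}→{w}
  live n5: {w}→∅

Conflict graph:
  d: {j,w}
  j: {d,k,w}
  k: {j,w}
  v: {w}
  w: {d,j,k,v}

N(k) = ["j", "w"]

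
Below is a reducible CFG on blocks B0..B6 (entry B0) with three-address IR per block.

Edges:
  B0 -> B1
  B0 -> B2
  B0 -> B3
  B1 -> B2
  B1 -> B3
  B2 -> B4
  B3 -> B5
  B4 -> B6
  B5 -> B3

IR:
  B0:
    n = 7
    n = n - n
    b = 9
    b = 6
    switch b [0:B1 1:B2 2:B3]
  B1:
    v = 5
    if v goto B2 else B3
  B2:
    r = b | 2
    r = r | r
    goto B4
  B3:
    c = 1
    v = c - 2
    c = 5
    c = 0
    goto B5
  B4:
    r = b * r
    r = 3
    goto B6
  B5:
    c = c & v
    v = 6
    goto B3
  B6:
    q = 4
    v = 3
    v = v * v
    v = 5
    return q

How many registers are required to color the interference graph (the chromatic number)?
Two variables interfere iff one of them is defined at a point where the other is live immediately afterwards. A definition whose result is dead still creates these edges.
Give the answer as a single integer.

def/use:
  B0: def={b,n} ue=∅
  B1: def={v} ue=∅
  B2: def={r} ue={b}
  B3: def={c,v} ue=∅
  B4: def={r} ue={b,r}
  B5: def={c,v} ue={c,v}
  B6: def={q,v} ue=∅

Liveness:
  B0: in=∅ out={b}
  B1: in={b} out={b}
  B2: in={b} out={b,r}
  B3: in=∅ out={c,v}
  B4: in={b,r} out=∅
  B5: in={c,v} out=∅
  B6: in=∅ out=∅

Interfere edges:
  b↔{r,v}
  c↔{v}
  n↔∅
  q↔{v}
  r↔{b}
  v↔{b,c,q}

Colouring:
  lower bound: {b,r} mutually conflict ⇒ χ ≥ 2
  assign b→c1 c→c1 n→c0 q→c1 r→c0 v→c0 — no edge inside a register ⇒ χ ≤ 2
  χ = 2

Answer: 2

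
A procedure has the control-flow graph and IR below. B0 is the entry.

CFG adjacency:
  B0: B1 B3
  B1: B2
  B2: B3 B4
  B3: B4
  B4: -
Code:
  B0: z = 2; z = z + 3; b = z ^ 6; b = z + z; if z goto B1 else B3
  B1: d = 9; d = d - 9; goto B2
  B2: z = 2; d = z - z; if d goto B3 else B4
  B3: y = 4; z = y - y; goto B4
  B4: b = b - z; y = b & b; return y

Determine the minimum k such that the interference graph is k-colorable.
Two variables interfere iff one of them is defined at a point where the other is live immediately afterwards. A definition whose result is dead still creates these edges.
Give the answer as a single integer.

Answer: 3

Derivation:
Per-block:
  B0: {b,z} / ∅
  B1: {d} / ∅
  B2: {d,z} / ∅
  B3: {y,z} / ∅
  B4: {b,y} / {b,z}

Liveness:
  live B0: ∅→{b}
  live B1: {b}→{b}
  live B2: {b}→{b,z}
  live B3: {b}→{b,z}
  live B4: {b,z}→∅

Conflict graph:
  b — {d,y,z}
  d — {b,z}
  y — {b}
  z — {b,d}

Chromatic number:
  lower bound: {b,d,z} mutually conflict ⇒ χ ≥ 3
  3-colouring: r0={b}  r1={d,y}  r2={z}
  χ = 3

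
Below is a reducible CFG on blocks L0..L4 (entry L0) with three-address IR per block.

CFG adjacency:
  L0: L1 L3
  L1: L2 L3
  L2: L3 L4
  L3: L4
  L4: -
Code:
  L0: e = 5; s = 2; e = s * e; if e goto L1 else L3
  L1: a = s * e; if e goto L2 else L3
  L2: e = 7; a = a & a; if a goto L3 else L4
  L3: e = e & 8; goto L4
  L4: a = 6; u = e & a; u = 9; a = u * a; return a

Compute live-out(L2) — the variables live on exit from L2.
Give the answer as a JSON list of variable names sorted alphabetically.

Answer: ["e"]

Analysis:
Per-block:
  L0 def {e,s} use ∅
  L1 def {a} use {e,s}
  L2 def {a,e} use {a}
  L3 def {e} use {e}
  L4 def {a,u} use {e}

Backward fixpoint:
  L0 li=∅ lo={e,s}
  L1 li={e,s} lo={a,e}
  L2 li={a} lo={e}
  L3 li={e} lo={e}
  L4 li={e} lo=∅

live-out(L2) = ["e"]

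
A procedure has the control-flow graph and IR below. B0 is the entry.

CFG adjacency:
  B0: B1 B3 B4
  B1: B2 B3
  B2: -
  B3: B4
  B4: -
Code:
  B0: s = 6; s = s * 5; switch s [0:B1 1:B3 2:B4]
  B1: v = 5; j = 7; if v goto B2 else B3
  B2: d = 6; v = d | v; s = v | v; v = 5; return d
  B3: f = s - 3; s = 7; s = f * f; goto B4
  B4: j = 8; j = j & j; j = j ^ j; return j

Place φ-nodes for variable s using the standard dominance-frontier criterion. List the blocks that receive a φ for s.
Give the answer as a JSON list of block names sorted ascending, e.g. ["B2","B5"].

idom tree: B1←B0 B2←B1 B3←B0 B4←B0
Join-block Dom:
  B3: preds {B0,B1}: {B0} ∩ {B0,B1} = {B0}; idom=B0
  B4: preds {B0,B3}: {B0} ∩ {B0,B3} = {B0}; idom=B0

DF walk-up:
  join B3 pred B0: · stop@B0
  join B3 pred B1: B1 stop@B0
  join B4 pred B0: · stop@B0
  join B4 pred B3: B3 stop@B0
  DF(B0)=∅
  DF(B1)={B3}
  DF(B2)=∅
  DF(B3)={B4}
  DF(B4)=∅

φ for s: defs {B0,B2,B3}
  DF⁺ = {B4}

Answer: ["B4"]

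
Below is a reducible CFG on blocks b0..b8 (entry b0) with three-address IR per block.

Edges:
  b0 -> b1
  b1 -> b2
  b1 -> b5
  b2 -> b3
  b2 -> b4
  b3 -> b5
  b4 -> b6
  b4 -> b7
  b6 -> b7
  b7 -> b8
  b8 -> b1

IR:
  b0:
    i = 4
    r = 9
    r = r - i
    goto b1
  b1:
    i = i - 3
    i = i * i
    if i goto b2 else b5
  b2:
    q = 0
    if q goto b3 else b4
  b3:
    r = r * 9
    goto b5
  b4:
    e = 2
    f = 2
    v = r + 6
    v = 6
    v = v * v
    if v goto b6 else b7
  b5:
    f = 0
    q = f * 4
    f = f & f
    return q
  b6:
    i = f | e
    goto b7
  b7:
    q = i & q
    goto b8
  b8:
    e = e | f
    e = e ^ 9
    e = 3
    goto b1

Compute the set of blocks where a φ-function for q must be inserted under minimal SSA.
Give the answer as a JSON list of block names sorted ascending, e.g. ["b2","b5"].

idom tree: b1←b0 b2←b1 b3←b2 b4←b2 b5←b1 b6←b4 b7←b4 b8←b7
Dom at joins:
  b1: preds {b0,b8}: {b0} ∩ {b0,b1,b2,b4,b7,b8} = {b0}; idom=b0
  b5: preds {b1,b3}: {b0,b1} ∩ {b0,b1,b2,b3} = {b0,b1}; idom=b1
  b7: preds {b4,b6}: {b0,b1,b2,b4} ∩ {b0,b1,b2,b4,b6} = {b0,b1,b2,b4}; idom=b4

DF walk-up:
  join b1 pred b0: · stop@b0
  join b1 pred b8: b8→b7→b4→b2→b1 stop@b0
  join b5 pred b1: · stop@b1
  join b5 pred b3: b3→b2 stop@b1
  join b7 pred b4: · stop@b4
  join b7 pred b6: b6 stop@b4
  b0: DF=∅
  b1: DF={b1}
  b2: DF={b1,b5}
  b3: DF={b5}
  b4: DF={b1}
  b5: DF=∅
  b6: DF={b7}
  b7: DF={b1}
  b8: DF={b1}

φ for q: defs {b2,b5,b7}
  DF⁺ = {b1,b5}

Answer: ["b1", "b5"]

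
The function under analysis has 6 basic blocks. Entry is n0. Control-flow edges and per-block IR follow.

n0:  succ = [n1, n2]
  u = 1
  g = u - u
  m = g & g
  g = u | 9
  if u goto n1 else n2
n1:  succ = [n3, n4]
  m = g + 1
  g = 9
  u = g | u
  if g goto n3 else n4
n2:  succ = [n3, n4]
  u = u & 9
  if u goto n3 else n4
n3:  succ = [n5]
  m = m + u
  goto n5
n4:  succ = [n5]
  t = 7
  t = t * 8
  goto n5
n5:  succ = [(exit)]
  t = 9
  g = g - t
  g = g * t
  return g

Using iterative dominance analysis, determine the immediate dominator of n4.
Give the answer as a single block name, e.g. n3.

idom tree: n1←n0 n2←n0 n3←n0 n4←n0 n5←n0
Dom at joins:
  n3: preds {n1,n2}: {n0,n1} ∩ {n0,n2} = {n0}; idom=n0
  n4: preds {n1,n2}: {n0,n1} ∩ {n0,n2} = {n0}; idom=n0
  n5: preds {n3,n4}: {n0,n3} ∩ {n0,n4} = {n0}; idom=n0

idom(n4) = n0

Answer: n0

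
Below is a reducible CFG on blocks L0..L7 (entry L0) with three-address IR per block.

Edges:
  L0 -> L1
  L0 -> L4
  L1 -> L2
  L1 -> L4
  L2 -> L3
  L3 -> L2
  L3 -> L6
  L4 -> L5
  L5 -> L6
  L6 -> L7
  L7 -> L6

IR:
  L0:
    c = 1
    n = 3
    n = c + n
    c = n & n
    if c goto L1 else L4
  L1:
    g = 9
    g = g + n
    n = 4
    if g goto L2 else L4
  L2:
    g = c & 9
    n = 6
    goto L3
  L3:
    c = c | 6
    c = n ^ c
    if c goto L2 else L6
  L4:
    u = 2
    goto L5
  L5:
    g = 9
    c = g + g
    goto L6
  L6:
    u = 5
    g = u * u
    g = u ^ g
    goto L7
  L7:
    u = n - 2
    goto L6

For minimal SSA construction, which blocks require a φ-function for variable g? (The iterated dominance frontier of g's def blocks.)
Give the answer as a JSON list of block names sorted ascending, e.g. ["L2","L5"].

idom tree: L1←L0 L2←L1 L3←L2 L4←L0 L5←L4 L6←L0 L7←L6
Dom∩ at merges:
  L2: preds {L1,L3}: {L0,L1} ∩ {L0,L1,L2,L3} = {L0,L1}; idom=L1
  L4: preds {L0,L1}: {L0} ∩ {L0,L1} = {L0}; idom=L0
  L6: preds {L3,L5,L7}: {L0,L1,L2,L3} ∩ {L0,L4,L5} ∩ {L0,L6,L7} = {L0}; idom=L0

DF derivation:
  L2←L1: walk · to L1
  L2←L3: walk L3→L2 to L1
  L4←L0: walk · to L0
  L4←L1: walk L1 to L0
  L6←L3: walk L3→L2→L1 to L0
  L6←L5: walk L5→L4 to L0
  L6←L7: walk L7→L6 to L0
  L0: DF=∅
  L1: DF={L4,L6}
  L2: DF={L2,L6}
  L3: DF={L2,L6}
  L4: DF={L6}
  L5: DF={L6}
  L6: DF={L6}
  L7: DF={L6}

φ for g: defs {L1,L2,L5,L6}
  DF⁺ = {L2,L4,L6}

Answer: ["L2", "L4", "L6"]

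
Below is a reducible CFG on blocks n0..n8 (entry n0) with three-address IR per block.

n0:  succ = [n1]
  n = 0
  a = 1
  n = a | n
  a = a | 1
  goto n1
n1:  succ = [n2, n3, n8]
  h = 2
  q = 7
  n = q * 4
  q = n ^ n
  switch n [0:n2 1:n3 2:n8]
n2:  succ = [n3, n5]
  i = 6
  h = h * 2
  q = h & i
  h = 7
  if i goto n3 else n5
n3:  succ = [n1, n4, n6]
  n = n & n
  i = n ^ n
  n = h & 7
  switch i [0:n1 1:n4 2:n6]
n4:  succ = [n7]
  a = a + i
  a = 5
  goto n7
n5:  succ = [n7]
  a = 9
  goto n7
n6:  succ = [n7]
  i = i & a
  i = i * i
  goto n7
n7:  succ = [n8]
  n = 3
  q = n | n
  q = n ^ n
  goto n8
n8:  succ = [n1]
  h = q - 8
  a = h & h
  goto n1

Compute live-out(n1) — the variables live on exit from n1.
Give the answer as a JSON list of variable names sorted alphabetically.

def/use:
  n0: {a,n} / ∅
  n1: {h,n,q} / ∅
  n2: {h,i,q} / {h}
  n3: {i,n} / {h,n}
  n4: {a} / {a,i}
  n5: {a} / ∅
  n6: {i} / {a,i}
  n7: {n,q} / ∅
  n8: {a,h} / {q}

Liveness:
  live n0: ∅→{a}
  live n1: {a}→{a,h,n,q}
  live n2: {a,h,n}→{a,h,n}
  live n3: {a,h,n}→{a,i}
  live n4: {a,i}→∅
  live n5: ∅→∅
  live n6: {a,i}→∅
  live n7: ∅→{q}
  live n8: {q}→{a}

live-out(n1) = ["a", "h", "n", "q"]

Answer: ["a", "h", "n", "q"]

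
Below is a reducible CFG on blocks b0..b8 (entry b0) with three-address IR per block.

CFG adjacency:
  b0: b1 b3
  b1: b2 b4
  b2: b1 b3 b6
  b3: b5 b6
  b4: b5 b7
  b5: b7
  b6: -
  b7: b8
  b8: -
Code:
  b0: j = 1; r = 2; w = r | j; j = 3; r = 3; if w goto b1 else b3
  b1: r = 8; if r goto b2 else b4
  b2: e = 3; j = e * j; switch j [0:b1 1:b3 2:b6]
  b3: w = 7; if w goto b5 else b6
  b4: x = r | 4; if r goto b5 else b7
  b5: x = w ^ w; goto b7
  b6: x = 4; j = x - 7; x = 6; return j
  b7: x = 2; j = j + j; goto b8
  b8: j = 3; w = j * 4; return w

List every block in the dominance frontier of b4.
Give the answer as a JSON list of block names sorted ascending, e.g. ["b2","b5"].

idom tree: b1←b0 b2←b1 b3←b0 b4←b1 b5←b0 b6←b0 b7←b0 b8←b7
Dom at joins:
  b1: preds {b0,b2}: {b0} ∩ {b0,b1,b2} = {b0}; idom=b0
  b3: preds {b0,b2}: {b0} ∩ {b0,b1,b2} = {b0}; idom=b0
  b5: preds {b3,b4}: {b0,b3} ∩ {b0,b1,b4} = {b0}; idom=b0
  b6: preds {b2,b3}: {b0,b1,b2} ∩ {b0,b3} = {b0}; idom=b0
  b7: preds {b4,b5}: {b0,b1,b4} ∩ {b0,b5} = {b0}; idom=b0

DF derivation:
  b1←b0: walk · to b0
  b1←b2: walk b2→b1 to b0
  b3←b0: walk · to b0
  b3←b2: walk b2→b1 to b0
  b5←b3: walk b3 to b0
  b5←b4: walk b4→b1 to b0
  b6←b2: walk b2→b1 to b0
  b6←b3: walk b3 to b0
  b7←b4: walk b4→b1 to b0
  b7←b5: walk b5 to b0
  b0 → ∅
  b1 → {b1,b3,b5,b6,b7}
  b2 → {b1,b3,b6}
  b3 → {b5,b6}
  b4 → {b5,b7}
  b5 → {b7}
  b6 → ∅
  b7 → ∅
  b8 → ∅

DF(b4) = ["b5", "b7"]

Answer: ["b5", "b7"]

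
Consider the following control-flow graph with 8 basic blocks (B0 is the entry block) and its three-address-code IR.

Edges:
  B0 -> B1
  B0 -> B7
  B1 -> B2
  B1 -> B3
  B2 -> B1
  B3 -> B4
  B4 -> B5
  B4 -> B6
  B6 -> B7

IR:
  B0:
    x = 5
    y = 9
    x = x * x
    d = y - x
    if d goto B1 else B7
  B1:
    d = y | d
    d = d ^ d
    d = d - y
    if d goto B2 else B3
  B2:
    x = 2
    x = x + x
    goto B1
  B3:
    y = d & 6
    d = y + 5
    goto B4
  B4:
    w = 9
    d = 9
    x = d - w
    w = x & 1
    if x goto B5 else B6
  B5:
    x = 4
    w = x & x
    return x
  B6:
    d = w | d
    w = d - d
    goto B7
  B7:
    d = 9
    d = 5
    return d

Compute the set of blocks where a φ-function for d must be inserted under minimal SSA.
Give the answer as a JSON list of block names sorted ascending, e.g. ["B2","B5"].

idom tree: B1←B0 B2←B1 B3←B1 B4←B3 B5←B4 B6←B4 B7←B0
Dom∩ at merges:
  B1: preds {B0,B2}: {B0} ∩ {B0,B1,B2} = {B0}; idom=B0
  B7: preds {B0,B6}: {B0} ∩ {B0,B1,B3,B4,B6} = {B0}; idom=B0

DF derivation:
  join B1 pred B0: · stop@B0
  join B1 pred B2: B2→B1 stop@B0
  join B7 pred B0: · stop@B0
  join B7 pred B6: B6→B4→B3→B1 stop@B0
  B0: DF=∅
  B1: DF={B1,B7}
  B2: DF={B1}
  B3: DF={B7}
  B4: DF={B7}
  B5: DF=∅
  B6: DF={B7}
  B7: DF=∅

φ for d: defs {B0,B1,B3,B4,B6,B7}
  DF⁺ = {B1,B7}

Answer: ["B1", "B7"]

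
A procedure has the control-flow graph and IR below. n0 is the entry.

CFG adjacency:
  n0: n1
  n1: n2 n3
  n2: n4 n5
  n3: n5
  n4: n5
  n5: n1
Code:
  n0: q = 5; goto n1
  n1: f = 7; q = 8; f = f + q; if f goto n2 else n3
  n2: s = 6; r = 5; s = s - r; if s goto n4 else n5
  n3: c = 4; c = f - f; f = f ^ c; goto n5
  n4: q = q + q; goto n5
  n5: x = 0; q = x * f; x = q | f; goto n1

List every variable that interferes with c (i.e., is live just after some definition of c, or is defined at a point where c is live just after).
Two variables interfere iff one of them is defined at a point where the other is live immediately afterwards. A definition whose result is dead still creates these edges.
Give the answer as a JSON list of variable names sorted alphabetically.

Per-block:
  n0: def={q} ue=∅
  n1: def={f,q} ue=∅
  n2: def={r,s} ue=∅
  n3: def={c,f} ue={f}
  n4: def={q} ue={q}
  n5: def={q,x} ue={f}

Liveness:
  n0 li=∅ lo=∅
  n1 li=∅ lo={f,q}
  n2 li={f,q} lo={f,q}
  n3 li={f} lo={f}
  n4 li={f,q} lo={f}
  n5 li={f} lo=∅

Interference:
  c↔{f}
  f↔{c,q,r,s,x}
  q↔{f,r,s}
  r↔{f,q,s}
  s↔{f,q,r}
  x↔{f}

N(c) = ["f"]

Answer: ["f"]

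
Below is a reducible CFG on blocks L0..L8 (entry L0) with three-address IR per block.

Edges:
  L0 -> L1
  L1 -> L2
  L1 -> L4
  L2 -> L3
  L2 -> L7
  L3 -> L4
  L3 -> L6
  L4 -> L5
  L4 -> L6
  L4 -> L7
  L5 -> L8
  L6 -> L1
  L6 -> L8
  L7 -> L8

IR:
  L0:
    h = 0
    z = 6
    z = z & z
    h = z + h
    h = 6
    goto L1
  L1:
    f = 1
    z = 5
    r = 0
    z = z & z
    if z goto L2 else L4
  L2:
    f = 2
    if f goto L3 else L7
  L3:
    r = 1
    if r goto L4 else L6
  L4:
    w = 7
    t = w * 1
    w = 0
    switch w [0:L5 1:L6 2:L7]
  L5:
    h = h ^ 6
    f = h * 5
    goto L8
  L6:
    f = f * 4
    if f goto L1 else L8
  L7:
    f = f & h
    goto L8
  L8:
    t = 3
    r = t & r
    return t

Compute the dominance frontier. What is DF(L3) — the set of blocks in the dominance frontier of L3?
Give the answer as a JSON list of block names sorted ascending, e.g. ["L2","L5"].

idom tree: L1←L0 L2←L1 L3←L2 L4←L1 L5←L4 L6←L1 L7←L1 L8←L1
Join-block Dom:
  L1: preds {L0,L6}: {L0} ∩ {L0,L1,L6} = {L0}; idom=L0
  L4: preds {L1,L3}: {L0,L1} ∩ {L0,L1,L2,L3} = {L0,L1}; idom=L1
  L6: preds {L3,L4}: {L0,L1,L2,L3} ∩ {L0,L1,L4} = {L0,L1}; idom=L1
  L7: preds {L2,L4}: {L0,L1,L2} ∩ {L0,L1,L4} = {L0,L1}; idom=L1
  L8: preds {L5,L6,L7}: {L0,L1,L4,L5} ∩ {L0,L1,L6} ∩ {L0,L1,L7} = {L0,L1}; idom=L1

DF derivation:
  L1←L0: walk · to L0
  L1←L6: walk L6→L1 to L0
  L4←L1: walk · to L1
  L4←L3: walk L3→L2 to L1
  L6←L3: walk L3→L2 to L1
  L6←L4: walk L4 to L1
  L7←L2: walk L2 to L1
  L7←L4: walk L4 to L1
  L8←L5: walk L5→L4 to L1
  L8←L6: walk L6 to L1
  L8←L7: walk L7 to L1
  L0 → ∅
  L1 → {L1}
  L2 → {L4,L6,L7}
  L3 → {L4,L6}
  L4 → {L6,L7,L8}
  L5 → {L8}
  L6 → {L1,L8}
  L7 → {L8}
  L8 → ∅

DF(L3) = ["L4", "L6"]

Answer: ["L4", "L6"]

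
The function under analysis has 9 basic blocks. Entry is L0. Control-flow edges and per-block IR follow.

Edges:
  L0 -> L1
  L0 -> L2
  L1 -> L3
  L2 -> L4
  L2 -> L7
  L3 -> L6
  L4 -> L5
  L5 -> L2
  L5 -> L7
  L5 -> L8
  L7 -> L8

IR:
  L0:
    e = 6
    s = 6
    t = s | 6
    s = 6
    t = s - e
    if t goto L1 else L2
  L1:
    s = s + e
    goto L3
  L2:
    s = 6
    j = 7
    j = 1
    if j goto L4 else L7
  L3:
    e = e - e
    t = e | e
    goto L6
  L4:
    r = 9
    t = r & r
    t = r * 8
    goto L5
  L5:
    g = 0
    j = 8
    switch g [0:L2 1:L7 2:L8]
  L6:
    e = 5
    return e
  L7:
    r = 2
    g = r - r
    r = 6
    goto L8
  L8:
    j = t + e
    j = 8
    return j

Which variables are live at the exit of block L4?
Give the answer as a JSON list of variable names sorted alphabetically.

Answer: ["e", "t"]

Working:
Block summaries:
  L0 def {e,s,t} use ∅
  L1 def {s} use {e,s}
  L2 def {j,s} use ∅
  L3 def {e,t} use {e}
  L4 def {r,t} use ∅
  L5 def {g,j} use ∅
  L6 def {e} use ∅
  L7 def {g,r} use ∅
  L8 def {j} use {e,t}

Backward fixpoint:
  L0: in=∅ out={e,s,t}
  L1: in={e,s} out={e}
  L2: in={e,t} out={e,t}
  L3: in={e} out=∅
  L4: in={e} out={e,t}
  L5: in={e,t} out={e,t}
  L6: in=∅ out=∅
  L7: in={e,t} out={e,t}
  L8: in={e,t} out=∅

live-out(L4) = ["e", "t"]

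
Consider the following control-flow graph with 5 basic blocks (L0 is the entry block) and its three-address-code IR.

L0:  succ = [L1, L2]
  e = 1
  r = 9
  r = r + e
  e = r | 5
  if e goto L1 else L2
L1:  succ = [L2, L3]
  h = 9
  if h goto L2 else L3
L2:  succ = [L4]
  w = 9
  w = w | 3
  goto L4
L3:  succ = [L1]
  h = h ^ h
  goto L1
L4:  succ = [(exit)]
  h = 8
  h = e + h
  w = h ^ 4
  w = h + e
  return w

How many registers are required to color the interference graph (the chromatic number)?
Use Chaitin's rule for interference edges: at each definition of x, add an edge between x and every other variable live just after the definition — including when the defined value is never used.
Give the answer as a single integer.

Block summaries:
  L0: def={e,r} ue=∅
  L1: def={h} ue=∅
  L2: def={w} ue=∅
  L3: def={h} ue={h}
  L4: def={h,w} ue={e}

Liveness:
  live L0: ∅→{e}
  live L1: {e}→{e,h}
  live L2: {e}→{e}
  live L3: {e,h}→{e}
  live L4: {e}→∅

Interference:
  e↔{h,r,w}
  h↔{e,w}
  r↔{e}
  w↔{e,h}

Registers:
  clique {e,h,w} ⇒ need ≥ 3
  assign e→r0 h→r1 r→r1 w→r2 — no edge inside a register ⇒ χ ≤ 3
  χ = 3

Answer: 3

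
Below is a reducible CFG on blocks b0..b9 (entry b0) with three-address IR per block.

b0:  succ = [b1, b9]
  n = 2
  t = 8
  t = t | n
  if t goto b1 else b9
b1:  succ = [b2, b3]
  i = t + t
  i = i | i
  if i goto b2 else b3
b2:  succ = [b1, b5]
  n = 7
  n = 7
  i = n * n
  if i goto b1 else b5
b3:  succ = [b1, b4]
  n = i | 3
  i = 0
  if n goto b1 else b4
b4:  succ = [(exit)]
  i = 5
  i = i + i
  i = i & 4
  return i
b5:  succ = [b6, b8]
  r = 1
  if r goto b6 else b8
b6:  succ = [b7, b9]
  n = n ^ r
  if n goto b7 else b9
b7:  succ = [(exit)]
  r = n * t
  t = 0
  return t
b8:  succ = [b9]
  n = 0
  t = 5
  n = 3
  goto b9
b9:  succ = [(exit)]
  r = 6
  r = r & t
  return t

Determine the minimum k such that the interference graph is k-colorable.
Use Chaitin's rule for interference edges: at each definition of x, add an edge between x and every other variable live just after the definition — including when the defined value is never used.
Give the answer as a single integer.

Per-block:
  b0 def {n,t} use ∅
  b1 def {i} use {t}
  b2 def {i,n} use ∅
  b3 def {i,n} use {i}
  b4 def {i} use ∅
  b5 def {r} use ∅
  b6 def {n} use {n,r}
  b7 def {r,t} use {n,t}
  b8 def {n,t} use ∅
  b9 def {r} use {t}

Live sets:
  b0: in=∅ out={t}
  b1: in={t} out={i,t}
  b2: in={t} out={n,t}
  b3: in={i,t} out={t}
  b4: in=∅ out=∅
  b5: in={n,t} out={n,r,t}
  b6: in={n,r,t} out={n,t}
  b7: in={n,t} out=∅
  b8: in=∅ out={t}
  b9: in={t} out=∅

Conflict graph:
  i — {n,t}
  n — {i,r,t}
  r — {n,t}
  t — {i,n,r}

Registers:
  {i,n,t} pairwise interfere (3-clique) ⇒ χ ≥ 3
  assign i→c2 n→c0 r→c2 t→c1 — no edge inside a register ⇒ χ ≤ 3
  χ = 3

Answer: 3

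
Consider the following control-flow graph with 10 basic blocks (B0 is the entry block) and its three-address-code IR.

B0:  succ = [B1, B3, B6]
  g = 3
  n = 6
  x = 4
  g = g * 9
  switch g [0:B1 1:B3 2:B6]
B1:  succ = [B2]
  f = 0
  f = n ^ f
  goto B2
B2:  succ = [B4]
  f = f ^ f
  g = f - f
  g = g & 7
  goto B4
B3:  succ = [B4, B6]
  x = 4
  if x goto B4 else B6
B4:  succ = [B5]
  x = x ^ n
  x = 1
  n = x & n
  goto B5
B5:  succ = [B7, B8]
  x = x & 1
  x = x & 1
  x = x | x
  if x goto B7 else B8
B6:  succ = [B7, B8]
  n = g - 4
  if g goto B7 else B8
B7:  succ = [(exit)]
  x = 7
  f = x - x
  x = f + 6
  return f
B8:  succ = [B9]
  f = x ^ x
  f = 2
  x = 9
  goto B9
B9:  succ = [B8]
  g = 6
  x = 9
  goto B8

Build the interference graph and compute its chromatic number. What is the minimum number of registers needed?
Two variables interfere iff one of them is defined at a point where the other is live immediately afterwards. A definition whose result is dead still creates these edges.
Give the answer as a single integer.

Per-block:
  B0: def={g,n,x} ue=∅
  B1: def={f} ue={n}
  B2: def={f,g} ue={f}
  B3: def={x} ue=∅
  B4: def={n,x} ue={n,x}
  B5: def={x} ue={x}
  B6: def={n} ue={g}
  B7: def={f,x} ue=∅
  B8: def={f,x} ue={x}
  B9: def={g,x} ue=∅

Backward fixpoint:
  B0: in=∅ out={g,n,x}
  B1: in={n,x} out={f,n,x}
  B2: in={f,n,x} out={n,x}
  B3: in={g,n} out={g,n,x}
  B4: in={n,x} out={x}
  B5: in={x} out={x}
  B6: in={g,x} out={x}
  B7: in=∅ out=∅
  B8: in={x} out=∅
  B9: in=∅ out={x}

Conflict graph:
  f↔{n,x}
  g↔{n,x}
  n↔{f,g,x}
  x↔{f,g,n}

Registers:
  lower bound: {f,n,x} mutually conflict ⇒ χ ≥ 3
  3-colouring: c0={n}  c1={x}  c2={f,g}
  χ = 3

Answer: 3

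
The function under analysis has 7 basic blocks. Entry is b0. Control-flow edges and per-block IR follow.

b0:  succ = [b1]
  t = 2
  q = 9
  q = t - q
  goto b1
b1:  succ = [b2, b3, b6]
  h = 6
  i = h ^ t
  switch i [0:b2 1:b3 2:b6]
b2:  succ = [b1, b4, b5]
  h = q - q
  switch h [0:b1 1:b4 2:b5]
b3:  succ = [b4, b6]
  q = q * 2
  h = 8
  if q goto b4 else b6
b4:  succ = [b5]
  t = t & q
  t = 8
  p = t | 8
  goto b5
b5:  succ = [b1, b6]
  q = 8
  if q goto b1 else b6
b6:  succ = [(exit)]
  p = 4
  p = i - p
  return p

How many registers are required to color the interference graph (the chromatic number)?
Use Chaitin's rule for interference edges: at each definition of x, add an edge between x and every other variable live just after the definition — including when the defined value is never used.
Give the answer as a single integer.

Answer: 4

Analysis:
def/use:
  b0 def {q,t} use ∅
  b1 def {h,i} use {t}
  b2 def {h} use {q}
  b3 def {h,q} use {q}
  b4 def {p,t} use {q,t}
  b5 def {q} use ∅
  b6 def {p} use {i}

Backward fixpoint:
  b0: in=∅ out={q,t}
  b1: in={q,t} out={i,q,t}
  b2: in={i,q,t} out={i,q,t}
  b3: in={i,q,t} out={i,q,t}
  b4: in={i,q,t} out={i,t}
  b5: in={i,t} out={i,q,t}
  b6: in={i} out=∅

Conflict graph:
  h: {i,q,t}
  i: {h,p,q,t}
  p: {i,t}
  q: {h,i,t}
  t: {h,i,p,q}

Registers:
  clique {h,i,q,t} ⇒ need ≥ 4
  assign h→r2 i→r0 p→r2 q→r3 t→r1 — no edge inside a register ⇒ χ ≤ 4
  χ = 4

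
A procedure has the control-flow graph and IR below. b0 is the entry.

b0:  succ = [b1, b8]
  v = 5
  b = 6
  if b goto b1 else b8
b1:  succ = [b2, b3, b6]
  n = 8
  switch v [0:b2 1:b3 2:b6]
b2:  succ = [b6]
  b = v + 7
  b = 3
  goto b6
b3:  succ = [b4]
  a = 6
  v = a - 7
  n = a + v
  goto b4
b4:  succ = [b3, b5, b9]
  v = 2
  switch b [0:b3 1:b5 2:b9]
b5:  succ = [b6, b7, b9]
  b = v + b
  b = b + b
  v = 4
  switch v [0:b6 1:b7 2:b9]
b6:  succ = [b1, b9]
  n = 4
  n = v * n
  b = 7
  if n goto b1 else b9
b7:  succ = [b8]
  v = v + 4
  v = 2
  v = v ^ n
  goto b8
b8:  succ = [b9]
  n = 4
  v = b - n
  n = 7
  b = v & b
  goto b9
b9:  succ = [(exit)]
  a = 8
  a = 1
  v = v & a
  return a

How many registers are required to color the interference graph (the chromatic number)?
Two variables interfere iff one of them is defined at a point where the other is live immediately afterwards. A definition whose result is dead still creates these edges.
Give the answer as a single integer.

Answer: 3

Analysis:
def/use:
  b0: {b,v} / ∅
  b1: {n} / {v}
  b2: {b} / {v}
  b3: {a,n,v} / ∅
  b4: {v} / {b}
  b5: {b,v} / {b,v}
  b6: {b,n} / {v}
  b7: {v} / {n,v}
  b8: {b,n,v} / {b}
  b9: {a,v} / {v}

Backward fixpoint:
  b0 li=∅ lo={b,v}
  b1 li={b,v} lo={b,v}
  b2 li={v} lo={v}
  b3 li={b} lo={b,n}
  b4 li={b,n} lo={b,n,v}
  b5 li={b,n,v} lo={b,n,v}
  b6 li={v} lo={b,v}
  b7 li={b,n,v} lo={b}
  b8 li={b} lo={v}
  b9 li={v} lo=∅

Interfere edges:
  a↔{b,v}
  b↔{a,n,v}
  n↔{b,v}
  v↔{a,b,n}

Colouring:
  clique {a,b,v} ⇒ need ≥ 3
  3-colouring: r0={b}  r1={v}  r2={a,n}
  χ = 3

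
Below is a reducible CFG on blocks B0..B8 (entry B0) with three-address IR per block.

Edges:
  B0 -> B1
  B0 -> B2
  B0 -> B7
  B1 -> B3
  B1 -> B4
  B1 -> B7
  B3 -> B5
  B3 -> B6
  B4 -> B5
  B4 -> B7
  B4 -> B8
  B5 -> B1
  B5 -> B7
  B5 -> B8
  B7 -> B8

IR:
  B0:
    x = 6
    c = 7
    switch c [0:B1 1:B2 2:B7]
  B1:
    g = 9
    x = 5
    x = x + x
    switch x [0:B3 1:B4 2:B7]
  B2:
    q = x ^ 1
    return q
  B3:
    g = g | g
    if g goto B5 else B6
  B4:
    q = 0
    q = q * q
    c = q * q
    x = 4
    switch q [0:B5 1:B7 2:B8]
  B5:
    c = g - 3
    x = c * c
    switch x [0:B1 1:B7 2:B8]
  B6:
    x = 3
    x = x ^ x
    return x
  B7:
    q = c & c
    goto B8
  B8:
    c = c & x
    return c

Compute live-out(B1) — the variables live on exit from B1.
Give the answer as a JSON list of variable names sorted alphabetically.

Per-block:
  B0: def={c,x} ue=∅
  B1: def={g,x} ue=∅
  B2: def={q} ue={x}
  B3: def={g} ue={g}
  B4: def={c,q,x} ue=∅
  B5: def={c,x} ue={g}
  B6: def={x} ue=∅
  B7: def={q} ue={c}
  B8: def={c} ue={c,x}

Liveness:
  B0: in=∅ out={c,x}
  B1: in={c} out={c,g,x}
  B2: in={x} out=∅
  B3: in={g} out={g}
  B4: in={g} out={c,g,x}
  B5: in={g} out={c,x}
  B6: in=∅ out=∅
  B7: in={c,x} out={c,x}
  B8: in={c,x} out=∅

live-out(B1) = ["c", "g", "x"]

Answer: ["c", "g", "x"]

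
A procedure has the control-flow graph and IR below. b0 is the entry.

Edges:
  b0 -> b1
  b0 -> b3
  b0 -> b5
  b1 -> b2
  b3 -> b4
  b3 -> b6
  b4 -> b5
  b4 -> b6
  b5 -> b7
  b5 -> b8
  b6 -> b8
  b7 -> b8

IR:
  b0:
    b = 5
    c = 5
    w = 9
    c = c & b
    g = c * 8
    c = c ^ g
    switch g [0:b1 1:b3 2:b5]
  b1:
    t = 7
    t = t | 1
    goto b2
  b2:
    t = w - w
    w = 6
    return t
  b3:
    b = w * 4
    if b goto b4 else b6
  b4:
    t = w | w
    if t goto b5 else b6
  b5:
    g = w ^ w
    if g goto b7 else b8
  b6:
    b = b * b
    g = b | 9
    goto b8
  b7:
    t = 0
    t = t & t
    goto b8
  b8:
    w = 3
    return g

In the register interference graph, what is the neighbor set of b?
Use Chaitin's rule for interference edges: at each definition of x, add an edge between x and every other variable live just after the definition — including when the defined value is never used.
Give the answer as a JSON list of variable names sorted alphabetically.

Answer: ["c", "t", "w"]

Working:
def/use:
  b0: {b,c,g,w} / ∅
  b1: {t} / ∅
  b2: {t,w} / {w}
  b3: {b} / {w}
  b4: {t} / {w}
  b5: {g} / {w}
  b6: {b,g} / {b}
  b7: {t} / ∅
  b8: {w} / {g}

Live sets:
  b0 li=∅ lo={w}
  b1 li={w} lo={w}
  b2 li={w} lo=∅
  b3 li={w} lo={b,w}
  b4 li={b,w} lo={b,w}
  b5 li={w} lo={g}
  b6 li={b} lo={g}
  b7 li={g} lo={g}
  b8 li={g} lo=∅

Interfere edges:
  b — {c,t,w}
  c — {b,g,w}
  g — {c,t,w}
  t — {b,g,w}
  w — {b,c,g,t}

N(b) = ["c", "t", "w"]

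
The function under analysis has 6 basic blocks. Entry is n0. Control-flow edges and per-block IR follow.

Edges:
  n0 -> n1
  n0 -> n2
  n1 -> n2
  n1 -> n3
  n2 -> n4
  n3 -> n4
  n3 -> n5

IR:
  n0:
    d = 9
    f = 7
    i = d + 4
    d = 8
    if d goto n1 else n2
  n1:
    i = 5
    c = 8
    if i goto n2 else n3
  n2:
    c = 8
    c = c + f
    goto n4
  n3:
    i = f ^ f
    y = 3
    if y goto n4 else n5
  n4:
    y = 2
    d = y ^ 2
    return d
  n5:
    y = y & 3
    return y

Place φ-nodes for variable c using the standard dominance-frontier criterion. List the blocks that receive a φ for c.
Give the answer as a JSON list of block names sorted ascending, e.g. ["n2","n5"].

idom tree: n1←n0 n2←n0 n3←n1 n4←n0 n5←n3
Dom at joins:
  n2: preds {n0,n1}: {n0} ∩ {n0,n1} = {n0}; idom=n0
  n4: preds {n2,n3}: {n0,n2} ∩ {n0,n1,n3} = {n0}; idom=n0

Frontier:
  join n2 pred n0: · stop@n0
  join n2 pred n1: n1 stop@n0
  join n4 pred n2: n2 stop@n0
  join n4 pred n3: n3→n1 stop@n0
  n0 → ∅
  n1 → {n2,n4}
  n2 → {n4}
  n3 → {n4}
  n4 → ∅
  n5 → ∅

φ for c: defs {n1,n2}
  DF⁺ = {n2,n4}

Answer: ["n2", "n4"]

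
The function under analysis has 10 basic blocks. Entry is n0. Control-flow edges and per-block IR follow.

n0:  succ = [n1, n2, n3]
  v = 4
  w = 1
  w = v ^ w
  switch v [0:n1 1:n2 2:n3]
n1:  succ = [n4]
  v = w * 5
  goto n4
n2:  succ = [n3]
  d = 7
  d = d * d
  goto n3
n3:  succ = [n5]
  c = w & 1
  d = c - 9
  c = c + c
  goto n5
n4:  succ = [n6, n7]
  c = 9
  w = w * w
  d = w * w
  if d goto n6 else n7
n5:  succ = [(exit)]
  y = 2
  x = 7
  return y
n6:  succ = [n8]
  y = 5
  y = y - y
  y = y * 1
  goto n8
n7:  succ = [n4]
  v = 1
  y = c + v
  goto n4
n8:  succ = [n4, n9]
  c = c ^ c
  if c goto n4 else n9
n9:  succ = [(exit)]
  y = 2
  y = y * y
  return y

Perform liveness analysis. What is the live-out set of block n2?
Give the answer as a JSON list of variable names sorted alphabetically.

Answer: ["w"]

Derivation:
Block summaries:
  n0: {v,w} / ∅
  n1: {v} / {w}
  n2: {d} / ∅
  n3: {c,d} / {w}
  n4: {c,d,w} / {w}
  n5: {x,y} / ∅
  n6: {y} / ∅
  n7: {v,y} / {c}
  n8: {c} / {c}
  n9: {y} / ∅

Backward fixpoint:
  n0 li=∅ lo={w}
  n1 li={w} lo={w}
  n2 li={w} lo={w}
  n3 li={w} lo=∅
  n4 li={w} lo={c,w}
  n5 li=∅ lo=∅
  n6 li={c,w} lo={c,w}
  n7 li={c,w} lo={w}
  n8 li={c,w} lo={w}
  n9 li=∅ lo=∅

live-out(n2) = ["w"]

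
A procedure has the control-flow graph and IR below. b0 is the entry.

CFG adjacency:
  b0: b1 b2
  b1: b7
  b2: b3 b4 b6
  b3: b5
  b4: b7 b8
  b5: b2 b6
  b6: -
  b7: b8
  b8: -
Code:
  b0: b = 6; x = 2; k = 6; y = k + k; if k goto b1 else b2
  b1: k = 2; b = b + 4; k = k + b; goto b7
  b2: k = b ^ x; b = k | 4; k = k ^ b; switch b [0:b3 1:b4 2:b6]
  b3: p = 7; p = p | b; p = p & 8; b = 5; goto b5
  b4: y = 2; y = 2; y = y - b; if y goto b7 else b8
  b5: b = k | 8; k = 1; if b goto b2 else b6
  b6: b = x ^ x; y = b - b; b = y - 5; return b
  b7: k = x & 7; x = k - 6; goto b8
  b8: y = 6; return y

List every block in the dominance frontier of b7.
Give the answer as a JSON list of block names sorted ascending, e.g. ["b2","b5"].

idom tree: b1←b0 b2←b0 b3←b2 b4←b2 b5←b3 b6←b2 b7←b0 b8←b0
Dom at joins:
  b2: preds {b0,b5}: {b0} ∩ {b0,b2,b3,b5} = {b0}; idom=b0
  b6: preds {b2,b5}: {b0,b2} ∩ {b0,b2,b3,b5} = {b0,b2}; idom=b2
  b7: preds {b1,b4}: {b0,b1} ∩ {b0,b2,b4} = {b0}; idom=b0
  b8: preds {b4,b7}: {b0,b2,b4} ∩ {b0,b7} = {b0}; idom=b0

DF walk-up:
  join b2 pred b0: · stop@b0
  join b2 pred b5: b5→b3→b2 stop@b0
  join b6 pred b2: · stop@b2
  join b6 pred b5: b5→b3 stop@b2
  join b7 pred b1: b1 stop@b0
  join b7 pred b4: b4→b2 stop@b0
  join b8 pred b4: b4→b2 stop@b0
  join b8 pred b7: b7 stop@b0
  b0 → ∅
  b1 → {b7}
  b2 → {b2,b7,b8}
  b3 → {b2,b6}
  b4 → {b7,b8}
  b5 → {b2,b6}
  b6 → ∅
  b7 → {b8}
  b8 → ∅

DF(b7) = ["b8"]

Answer: ["b8"]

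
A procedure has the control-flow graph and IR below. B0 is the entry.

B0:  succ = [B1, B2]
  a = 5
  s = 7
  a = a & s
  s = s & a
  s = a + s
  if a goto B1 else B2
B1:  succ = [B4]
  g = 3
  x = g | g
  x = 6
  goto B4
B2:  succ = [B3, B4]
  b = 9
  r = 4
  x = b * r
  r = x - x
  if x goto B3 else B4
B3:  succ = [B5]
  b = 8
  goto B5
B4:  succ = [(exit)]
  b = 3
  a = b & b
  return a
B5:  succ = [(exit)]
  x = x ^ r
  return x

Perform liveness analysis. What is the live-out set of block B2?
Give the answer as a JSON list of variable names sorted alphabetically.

Answer: ["r", "x"]

Working:
Block summaries:
  B0: def={a,s} ue=∅
  B1: def={g,x} ue=∅
  B2: def={b,r,x} ue=∅
  B3: def={b} ue=∅
  B4: def={a,b} ue=∅
  B5: def={x} ue={r,x}

Backward fixpoint:
  B0 li=∅ lo=∅
  B1 li=∅ lo=∅
  B2 li=∅ lo={r,x}
  B3 li={r,x} lo={r,x}
  B4 li=∅ lo=∅
  B5 li={r,x} lo=∅

live-out(B2) = ["r", "x"]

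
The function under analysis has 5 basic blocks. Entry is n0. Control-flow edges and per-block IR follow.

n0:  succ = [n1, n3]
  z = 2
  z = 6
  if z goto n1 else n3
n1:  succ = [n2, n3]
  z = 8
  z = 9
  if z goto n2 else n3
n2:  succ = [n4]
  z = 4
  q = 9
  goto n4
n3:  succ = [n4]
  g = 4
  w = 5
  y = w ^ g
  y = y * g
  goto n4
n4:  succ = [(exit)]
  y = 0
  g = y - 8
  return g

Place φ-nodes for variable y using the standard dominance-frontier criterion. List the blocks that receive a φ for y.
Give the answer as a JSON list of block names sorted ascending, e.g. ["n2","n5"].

idom tree: n1←n0 n2←n1 n3←n0 n4←n0
Join-block Dom:
  n3: preds {n0,n1}: {n0} ∩ {n0,n1} = {n0}; idom=n0
  n4: preds {n2,n3}: {n0,n1,n2} ∩ {n0,n3} = {n0}; idom=n0

Frontier:
  n3←n0: walk · to n0
  n3←n1: walk n1 to n0
  n4←n2: walk n2→n1 to n0
  n4←n3: walk n3 to n0
  n0: DF=∅
  n1: DF={n3,n4}
  n2: DF={n4}
  n3: DF={n4}
  n4: DF=∅

φ for y: defs {n3,n4}
  DF⁺ = {n4}

Answer: ["n4"]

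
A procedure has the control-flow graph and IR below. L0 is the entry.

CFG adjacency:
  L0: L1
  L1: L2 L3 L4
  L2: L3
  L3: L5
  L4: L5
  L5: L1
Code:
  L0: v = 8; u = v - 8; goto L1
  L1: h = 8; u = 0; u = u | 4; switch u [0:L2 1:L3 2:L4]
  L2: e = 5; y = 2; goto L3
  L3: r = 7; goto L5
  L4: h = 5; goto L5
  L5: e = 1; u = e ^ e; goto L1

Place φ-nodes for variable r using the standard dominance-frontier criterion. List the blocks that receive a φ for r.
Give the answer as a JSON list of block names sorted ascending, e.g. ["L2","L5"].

Answer: ["L1", "L5"]

Working:
idom tree: L1←L0 L2←L1 L3←L1 L4←L1 L5←L1
Dom at joins:
  L1: preds {L0,L5}: {L0} ∩ {L0,L1,L5} = {L0}; idom=L0
  L3: preds {L1,L2}: {L0,L1} ∩ {L0,L1,L2} = {L0,L1}; idom=L1
  L5: preds {L3,L4}: {L0,L1,L3} ∩ {L0,L1,L4} = {L0,L1}; idom=L1

DF walk-up:
  join L1 pred L0: · stop@L0
  join L1 pred L5: L5→L1 stop@L0
  join L3 pred L1: · stop@L1
  join L3 pred L2: L2 stop@L1
  join L5 pred L3: L3 stop@L1
  join L5 pred L4: L4 stop@L1
  L0 → ∅
  L1 → {L1}
  L2 → {L3}
  L3 → {L5}
  L4 → {L5}
  L5 → {L1}

φ for r: defs {L3}
  DF⁺ = {L1,L5}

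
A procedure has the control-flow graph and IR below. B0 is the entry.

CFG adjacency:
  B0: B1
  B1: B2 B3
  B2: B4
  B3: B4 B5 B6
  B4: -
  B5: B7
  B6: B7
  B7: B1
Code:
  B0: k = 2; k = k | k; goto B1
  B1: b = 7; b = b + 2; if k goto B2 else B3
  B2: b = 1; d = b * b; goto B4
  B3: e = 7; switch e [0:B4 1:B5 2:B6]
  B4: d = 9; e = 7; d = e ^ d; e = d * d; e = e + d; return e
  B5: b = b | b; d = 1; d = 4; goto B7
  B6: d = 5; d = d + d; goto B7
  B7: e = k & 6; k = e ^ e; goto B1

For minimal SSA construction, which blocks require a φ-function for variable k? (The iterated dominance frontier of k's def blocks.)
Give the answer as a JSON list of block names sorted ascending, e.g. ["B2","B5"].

Answer: ["B1"]

Working:
idom tree: B1←B0 B2←B1 B3←B1 B4←B1 B5←B3 B6←B3 B7←B3
Join-block Dom:
  B1: preds {B0,B7}: {B0} ∩ {B0,B1,B3,B7} = {B0}; idom=B0
  B4: preds {B2,B3}: {B0,B1,B2} ∩ {B0,B1,B3} = {B0,B1}; idom=B1
  B7: preds {B5,B6}: {B0,B1,B3,B5} ∩ {B0,B1,B3,B6} = {B0,B1,B3}; idom=B3

DF derivation:
  B1←B0: walk · to B0
  B1←B7: walk B7→B3→B1 to B0
  B4←B2: walk B2 to B1
  B4←B3: walk B3 to B1
  B7←B5: walk B5 to B3
  B7←B6: walk B6 to B3
  B0 → ∅
  B1 → {B1}
  B2 → {B4}
  B3 → {B1,B4}
  B4 → ∅
  B5 → {B7}
  B6 → {B7}
  B7 → {B1}

φ for k: defs {B0,B7}
  DF⁺ = {B1}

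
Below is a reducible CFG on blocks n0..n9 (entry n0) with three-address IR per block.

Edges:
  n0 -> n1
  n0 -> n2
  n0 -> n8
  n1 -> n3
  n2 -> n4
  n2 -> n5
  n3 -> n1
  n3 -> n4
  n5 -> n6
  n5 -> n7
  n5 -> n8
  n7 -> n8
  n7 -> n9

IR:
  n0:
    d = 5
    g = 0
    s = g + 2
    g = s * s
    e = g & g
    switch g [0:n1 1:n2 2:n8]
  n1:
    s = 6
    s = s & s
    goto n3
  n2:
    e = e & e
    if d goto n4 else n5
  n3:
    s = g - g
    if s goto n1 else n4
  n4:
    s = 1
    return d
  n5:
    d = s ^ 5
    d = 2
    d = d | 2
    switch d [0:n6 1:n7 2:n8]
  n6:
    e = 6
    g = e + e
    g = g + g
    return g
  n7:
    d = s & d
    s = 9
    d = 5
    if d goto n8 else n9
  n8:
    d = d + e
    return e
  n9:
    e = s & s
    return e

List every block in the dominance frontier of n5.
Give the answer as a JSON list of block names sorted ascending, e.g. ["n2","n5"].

Answer: ["n8"]

Working:
idom tree: n1←n0 n2←n0 n3←n1 n4←n0 n5←n2 n6←n5 n7←n5 n8←n0 n9←n7
Join-block Dom:
  n1: preds {n0,n3}: {n0} ∩ {n0,n1,n3} = {n0}; idom=n0
  n4: preds {n2,n3}: {n0,n2} ∩ {n0,n1,n3} = {n0}; idom=n0
  n8: preds {n0,n5,n7}: {n0} ∩ {n0,n2,n5} ∩ {n0,n2,n5,n7} = {n0}; idom=n0

DF walk-up:
  n1←n0: walk · to n0
  n1←n3: walk n3→n1 to n0
  n4←n2: walk n2 to n0
  n4←n3: walk n3→n1 to n0
  n8←n0: walk · to n0
  n8←n5: walk n5→n2 to n0
  n8←n7: walk n7→n5→n2 to n0
  DF(n0)=∅
  DF(n1)={n1,n4}
  DF(n2)={n4,n8}
  DF(n3)={n1,n4}
  DF(n4)=∅
  DF(n5)={n8}
  DF(n6)=∅
  DF(n7)={n8}
  DF(n8)=∅
  DF(n9)=∅

DF(n5) = ["n8"]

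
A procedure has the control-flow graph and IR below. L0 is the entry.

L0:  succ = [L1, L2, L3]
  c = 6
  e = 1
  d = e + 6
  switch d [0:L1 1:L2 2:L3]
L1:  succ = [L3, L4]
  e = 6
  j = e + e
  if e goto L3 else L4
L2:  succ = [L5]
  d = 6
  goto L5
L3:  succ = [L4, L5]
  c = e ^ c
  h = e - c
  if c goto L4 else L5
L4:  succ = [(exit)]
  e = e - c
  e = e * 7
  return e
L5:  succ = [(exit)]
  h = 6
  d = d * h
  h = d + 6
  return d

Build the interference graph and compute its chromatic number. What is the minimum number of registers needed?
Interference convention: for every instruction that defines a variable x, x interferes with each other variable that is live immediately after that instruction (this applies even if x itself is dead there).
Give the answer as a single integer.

Answer: 4

Working:
Block summaries:
  L0: {c,d,e} / ∅
  L1: {e,j} / ∅
  L2: {d} / ∅
  L3: {c,h} / {c,e}
  L4: {e} / {c,e}
  L5: {d,h} / {d}

Live sets:
  L0 li=∅ lo={c,d,e}
  L1 li={c,d} lo={c,d,e}
  L2 li=∅ lo={d}
  L3 li={c,d,e} lo={c,d,e}
  L4 li={c,e} lo=∅
  L5 li={d} lo=∅

Interference:
  c — {d,e,h,j}
  d — {c,e,h,j}
  e — {c,d,h,j}
  h — {c,d,e}
  j — {c,d,e}

Registers:
  {c,d,e,h} pairwise interfere (4-clique) ⇒ χ ≥ 4
  assign c→c0 d→c1 e→c2 h→c3 j→c3 — no edge inside a register ⇒ χ ≤ 4
  χ = 4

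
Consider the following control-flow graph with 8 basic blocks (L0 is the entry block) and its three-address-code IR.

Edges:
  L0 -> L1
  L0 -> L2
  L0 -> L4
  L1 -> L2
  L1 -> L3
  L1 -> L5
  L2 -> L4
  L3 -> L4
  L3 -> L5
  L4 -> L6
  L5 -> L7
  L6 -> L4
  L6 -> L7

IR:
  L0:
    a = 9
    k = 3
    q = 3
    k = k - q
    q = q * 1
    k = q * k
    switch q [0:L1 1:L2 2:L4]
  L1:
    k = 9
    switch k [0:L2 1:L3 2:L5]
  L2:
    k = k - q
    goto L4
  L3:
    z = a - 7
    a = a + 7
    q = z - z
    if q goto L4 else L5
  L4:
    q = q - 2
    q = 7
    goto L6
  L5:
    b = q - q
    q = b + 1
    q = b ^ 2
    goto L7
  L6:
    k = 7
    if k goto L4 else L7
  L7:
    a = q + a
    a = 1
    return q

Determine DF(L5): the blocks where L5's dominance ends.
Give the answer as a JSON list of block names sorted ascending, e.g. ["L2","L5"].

idom tree: L1←L0 L2←L0 L3←L1 L4←L0 L5←L1 L6←L4 L7←L0
Join-block Dom:
  L2: preds {L0,L1}: {L0} ∩ {L0,L1} = {L0}; idom=L0
  L4: preds {L0,L2,L3,L6}: {L0} ∩ {L0,L2} ∩ {L0,L1,L3} ∩ {L0,L4,L6} = {L0}; idom=L0
  L5: preds {L1,L3}: {L0,L1} ∩ {L0,L1,L3} = {L0,L1}; idom=L1
  L7: preds {L5,L6}: {L0,L1,L5} ∩ {L0,L4,L6} = {L0}; idom=L0

DF walk-up:
  join L2 pred L0: · stop@L0
  join L2 pred L1: L1 stop@L0
  join L4 pred L0: · stop@L0
  join L4 pred L2: L2 stop@L0
  join L4 pred L3: L3→L1 stop@L0
  join L4 pred L6: L6→L4 stop@L0
  join L5 pred L1: · stop@L1
  join L5 pred L3: L3 stop@L1
  join L7 pred L5: L5→L1 stop@L0
  join L7 pred L6: L6→L4 stop@L0
  L0 → ∅
  L1 → {L2,L4,L7}
  L2 → {L4}
  L3 → {L4,L5}
  L4 → {L4,L7}
  L5 → {L7}
  L6 → {L4,L7}
  L7 → ∅

DF(L5) = ["L7"]

Answer: ["L7"]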